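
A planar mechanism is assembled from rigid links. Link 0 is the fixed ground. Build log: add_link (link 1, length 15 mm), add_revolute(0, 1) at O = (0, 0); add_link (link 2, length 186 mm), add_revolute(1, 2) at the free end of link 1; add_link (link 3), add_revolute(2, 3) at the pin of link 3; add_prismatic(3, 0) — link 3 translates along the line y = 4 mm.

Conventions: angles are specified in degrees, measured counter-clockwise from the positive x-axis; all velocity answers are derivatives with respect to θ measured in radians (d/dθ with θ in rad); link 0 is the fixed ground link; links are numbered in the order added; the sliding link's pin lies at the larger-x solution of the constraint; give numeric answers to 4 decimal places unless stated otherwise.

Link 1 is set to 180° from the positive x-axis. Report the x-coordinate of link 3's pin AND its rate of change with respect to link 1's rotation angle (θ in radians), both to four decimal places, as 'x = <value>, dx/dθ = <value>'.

geometry: r = 15 mm, L = 186 mm, e = 4 mm
crank pin P = (r cos θ, r sin θ) = (-15.000000, 0.000000)
h = r sin θ − e = 0.000000 − 4 = -4.000000
x = r cos θ + √(L² − h²) = -15.000000 + 185.956984 = 170.956984
dx/dθ = −r sin θ − h·r cos θ/√(L² − h²) (θ in radians; h = -4.000000) = -0.322655

x = 170.9570, dx/dθ = -0.3227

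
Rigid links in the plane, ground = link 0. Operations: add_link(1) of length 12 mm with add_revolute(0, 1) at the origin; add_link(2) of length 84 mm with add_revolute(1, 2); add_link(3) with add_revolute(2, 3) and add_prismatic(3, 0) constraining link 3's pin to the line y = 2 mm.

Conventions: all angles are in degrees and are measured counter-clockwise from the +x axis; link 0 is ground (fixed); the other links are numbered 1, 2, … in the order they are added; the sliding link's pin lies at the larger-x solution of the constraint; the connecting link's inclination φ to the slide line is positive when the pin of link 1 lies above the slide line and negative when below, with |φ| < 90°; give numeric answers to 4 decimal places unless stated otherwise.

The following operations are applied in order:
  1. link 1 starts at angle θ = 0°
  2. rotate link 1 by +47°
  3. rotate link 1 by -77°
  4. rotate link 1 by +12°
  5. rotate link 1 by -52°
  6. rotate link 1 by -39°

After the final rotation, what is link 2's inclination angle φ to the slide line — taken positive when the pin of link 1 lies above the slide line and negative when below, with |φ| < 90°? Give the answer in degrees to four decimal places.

geometry: r = 12 mm, L = 84 mm, e = 2 mm; θ starts at 0°
rotate link 1 by +47°: θ ← 0° +47° = 47°
rotate link 1 by -77°: θ ← 47° -77° = -30°
rotate link 1 by +12°: θ ← -30° +12° = -18°
rotate link 1 by -52°: θ ← -18° -52° = -70°
rotate link 1 by -39°: θ ← -70° -39° = -109°
h = r sin θ − e = -11.346223 − 2 = -13.346223
sin φ = h / L = -13.346223 / 84 = -0.15888361
φ = arcsin(-0.15888361) = -9.142103°

-9.1421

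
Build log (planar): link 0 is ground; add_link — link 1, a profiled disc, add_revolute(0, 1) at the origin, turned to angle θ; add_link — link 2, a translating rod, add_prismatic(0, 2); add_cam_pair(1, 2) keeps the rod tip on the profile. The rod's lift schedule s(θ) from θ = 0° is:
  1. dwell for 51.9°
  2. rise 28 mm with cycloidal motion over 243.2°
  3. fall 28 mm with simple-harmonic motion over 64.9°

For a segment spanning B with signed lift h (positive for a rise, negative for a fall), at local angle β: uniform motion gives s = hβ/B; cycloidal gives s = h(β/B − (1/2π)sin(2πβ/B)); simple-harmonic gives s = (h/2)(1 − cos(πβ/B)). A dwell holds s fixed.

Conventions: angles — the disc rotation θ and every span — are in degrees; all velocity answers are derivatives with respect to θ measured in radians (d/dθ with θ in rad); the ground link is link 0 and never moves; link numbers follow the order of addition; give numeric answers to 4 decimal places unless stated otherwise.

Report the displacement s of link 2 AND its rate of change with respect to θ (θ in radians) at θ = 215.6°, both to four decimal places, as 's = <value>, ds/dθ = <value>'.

seg 1 [0°–51.9°] dwell: s stays 0.0000
seg 2 [51.9°–295.1°] cycloidal, h=28: θ=215.6° here. β=163.7, B=243.2. 28·(0.6731 − sin(2π·0.6731)/(2π)) = 22.7933 → s = 22.7933
velocity in seg [51.9°–295.1°] (cycloidal), θ in radians: β = 163.7° = 2.8571 rad, B = 243.2° = 4.2446 rad; ds/dθ = (h/B)(1 − cos(2πβ/B)) = (28/4.2446)(1 − cos(2π·0.6731)) = 9.660964 mm/rad

s = 22.7933, ds/dθ = 9.6610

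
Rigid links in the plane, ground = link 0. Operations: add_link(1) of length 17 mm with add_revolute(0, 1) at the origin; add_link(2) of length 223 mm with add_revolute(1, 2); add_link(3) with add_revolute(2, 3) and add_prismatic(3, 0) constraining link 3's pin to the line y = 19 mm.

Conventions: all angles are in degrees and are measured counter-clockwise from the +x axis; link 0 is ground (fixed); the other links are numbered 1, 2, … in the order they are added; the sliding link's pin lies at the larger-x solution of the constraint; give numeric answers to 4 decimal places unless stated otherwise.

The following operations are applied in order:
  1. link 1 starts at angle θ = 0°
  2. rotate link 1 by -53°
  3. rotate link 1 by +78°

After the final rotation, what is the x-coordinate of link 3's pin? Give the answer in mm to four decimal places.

geometry: r = 17 mm, L = 223 mm, e = 19 mm; θ starts at 0°
rotate link 1 by -53°: θ ← 0° -53° = -53°
rotate link 1 by +78°: θ ← -53° +78° = 25°
crank pin P = (r cos θ, r sin θ) = (15.407232, 7.184510)
h = r sin θ − e = 7.184510 − 19 = -11.815490
x = r cos θ + √(L² − h²) = 15.407232 + 222.686763 = 238.093995

238.0940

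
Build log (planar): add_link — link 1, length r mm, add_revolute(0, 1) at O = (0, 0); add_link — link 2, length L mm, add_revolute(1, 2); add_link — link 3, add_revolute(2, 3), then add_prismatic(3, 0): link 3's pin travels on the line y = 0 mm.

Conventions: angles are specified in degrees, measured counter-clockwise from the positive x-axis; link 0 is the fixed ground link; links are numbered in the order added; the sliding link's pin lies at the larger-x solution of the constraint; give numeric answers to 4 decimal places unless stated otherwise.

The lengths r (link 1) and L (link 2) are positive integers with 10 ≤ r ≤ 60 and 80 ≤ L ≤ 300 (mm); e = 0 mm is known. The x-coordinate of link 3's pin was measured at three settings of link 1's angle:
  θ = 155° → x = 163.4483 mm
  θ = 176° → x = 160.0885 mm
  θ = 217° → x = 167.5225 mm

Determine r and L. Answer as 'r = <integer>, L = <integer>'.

constraint per measurement: (x − r cos θ)² + (r sin θ − e)² = L²
subtracting the θ₁ and θ₂ equations cancels the r² and L² terms:
r = (x₁² − x₂²) / (2[(x₁cos θ₁ + e sin θ₁) − (x₂cos θ₂ + e sin θ₂)]) = 46.9999 → r = 47
L² = (x₁ − r cos θ₁)² + (r sin θ₁ − e)² = 42848.9867 → L = 207.0000 → L = 207
check at θ₃=217°: x = 167.5225 (printed 167.5225) ✓

r = 47, L = 207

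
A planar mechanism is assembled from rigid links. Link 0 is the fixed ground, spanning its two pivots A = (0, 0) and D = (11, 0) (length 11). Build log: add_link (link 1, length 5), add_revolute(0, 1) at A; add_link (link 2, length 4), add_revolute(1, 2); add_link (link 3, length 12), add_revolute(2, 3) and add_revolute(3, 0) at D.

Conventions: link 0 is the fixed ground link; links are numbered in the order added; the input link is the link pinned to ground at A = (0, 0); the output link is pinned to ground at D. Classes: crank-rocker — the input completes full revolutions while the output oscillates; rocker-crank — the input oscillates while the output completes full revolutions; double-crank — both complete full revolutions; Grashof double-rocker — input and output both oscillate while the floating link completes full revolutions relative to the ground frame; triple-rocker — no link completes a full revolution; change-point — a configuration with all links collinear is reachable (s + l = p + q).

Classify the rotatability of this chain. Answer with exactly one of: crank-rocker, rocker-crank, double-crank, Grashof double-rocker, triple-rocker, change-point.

lengths: ground=11, input=5, coupler=4, output=12
sorted: s=4 (shortest), l=12 (longest), p+q=16
s + l = 16 vs p + q = 16
s + l = p + q → change-point (collinear configuration reachable)

change-point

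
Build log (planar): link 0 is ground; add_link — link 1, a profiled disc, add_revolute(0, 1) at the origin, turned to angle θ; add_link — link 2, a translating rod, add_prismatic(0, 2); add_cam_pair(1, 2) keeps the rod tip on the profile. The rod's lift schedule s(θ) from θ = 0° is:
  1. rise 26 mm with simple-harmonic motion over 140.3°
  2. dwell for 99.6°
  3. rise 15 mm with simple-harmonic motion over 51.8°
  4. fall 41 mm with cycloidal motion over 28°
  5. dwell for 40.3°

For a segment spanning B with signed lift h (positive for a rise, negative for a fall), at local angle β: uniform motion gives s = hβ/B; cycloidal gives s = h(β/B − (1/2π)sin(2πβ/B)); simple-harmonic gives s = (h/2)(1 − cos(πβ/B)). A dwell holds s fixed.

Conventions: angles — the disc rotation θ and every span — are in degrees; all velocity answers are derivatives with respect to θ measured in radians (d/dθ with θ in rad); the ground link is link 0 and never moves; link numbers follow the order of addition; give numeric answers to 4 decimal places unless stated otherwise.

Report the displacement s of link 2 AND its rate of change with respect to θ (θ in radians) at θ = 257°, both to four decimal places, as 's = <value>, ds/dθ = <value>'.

seg 1 [0°–140.3°] simple-harmonic, h=26: full span → s += 26 → s = 26.0000
seg 2 [140.3°–239.9°] dwell: s stays 26.0000
seg 3 [239.9°–291.7°] simple-harmonic, h=15: θ=257° here. β=17.1, B=51.8. 15/2·(1 − cos(π·0.3301)) = 3.6845 → s = 29.6845
velocity in seg [239.9°–291.7°] (simple-harmonic), θ in radians: β = 17.1° = 0.2985 rad, B = 51.8° = 0.9041 rad; ds/dθ = (πh/(2B)) sin(πβ/B) = (π·15/(2·0.9041)) sin(π·0.3301) = 22.437292 mm/rad

s = 29.6845, ds/dθ = 22.4373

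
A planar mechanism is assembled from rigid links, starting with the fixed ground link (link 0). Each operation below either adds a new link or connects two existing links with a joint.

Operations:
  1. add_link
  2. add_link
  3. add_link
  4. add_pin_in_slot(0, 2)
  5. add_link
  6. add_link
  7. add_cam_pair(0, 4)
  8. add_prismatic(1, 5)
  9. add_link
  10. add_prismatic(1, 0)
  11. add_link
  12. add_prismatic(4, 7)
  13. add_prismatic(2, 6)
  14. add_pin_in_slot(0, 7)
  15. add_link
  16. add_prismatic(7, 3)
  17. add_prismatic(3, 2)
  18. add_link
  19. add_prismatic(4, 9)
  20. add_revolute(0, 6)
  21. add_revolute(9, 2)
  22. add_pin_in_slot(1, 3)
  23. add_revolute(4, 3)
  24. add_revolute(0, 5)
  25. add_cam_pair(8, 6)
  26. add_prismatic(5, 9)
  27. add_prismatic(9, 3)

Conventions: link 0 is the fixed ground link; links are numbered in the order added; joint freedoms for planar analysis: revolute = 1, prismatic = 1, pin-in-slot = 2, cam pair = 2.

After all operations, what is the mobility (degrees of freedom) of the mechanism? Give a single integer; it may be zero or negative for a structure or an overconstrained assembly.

link 0 = ground. State L|J1|J2 = 1|0|0
+link1  2|0|0
+link2  3|0|0
+link3  4|0|0
PS(0,2) f=2→J2  4|0|1
+link4  5|0|1
+link5  6|0|1
C(0,4) f=2→J2  6|0|2
P(1,5) f=1→J1  6|1|2
+link6  7|1|2
P(1,0) f=1→J1  7|2|2
+link7  8|2|2
P(4,7) f=1→J1  8|3|2
P(2,6) f=1→J1  8|4|2
PS(0,7) f=2→J2  8|4|3
+link8  9|4|3
P(7,3) f=1→J1  9|5|3
P(3,2) f=1→J1  9|6|3
+link9  10|6|3
P(4,9) f=1→J1  10|7|3
R(0,6) f=1→J1  10|8|3
R(9,2) f=1→J1  10|9|3
PS(1,3) f=2→J2  10|9|4
R(4,3) f=1→J1  10|10|4
R(0,5) f=1→J1  10|11|4
C(8,6) f=2→J2  10|11|5
P(5,9) f=1→J1  10|12|5
P(9,3) f=1→J1  10|13|5
M = 3(10−1)−2·13−5 = 27−26−5 = -4

M = -4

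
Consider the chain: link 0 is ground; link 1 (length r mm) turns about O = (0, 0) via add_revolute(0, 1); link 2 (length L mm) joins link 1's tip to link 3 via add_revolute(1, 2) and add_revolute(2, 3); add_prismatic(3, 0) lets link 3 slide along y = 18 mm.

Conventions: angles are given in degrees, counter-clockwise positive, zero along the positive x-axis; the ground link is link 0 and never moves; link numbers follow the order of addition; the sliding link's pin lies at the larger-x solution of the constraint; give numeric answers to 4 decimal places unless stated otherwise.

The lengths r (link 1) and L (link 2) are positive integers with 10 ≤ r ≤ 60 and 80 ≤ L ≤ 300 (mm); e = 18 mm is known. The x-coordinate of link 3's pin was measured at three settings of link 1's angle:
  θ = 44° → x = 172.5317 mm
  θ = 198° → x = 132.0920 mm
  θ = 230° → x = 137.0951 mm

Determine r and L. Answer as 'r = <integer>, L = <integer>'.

constraint per measurement: (x − r cos θ)² + (r sin θ − e)² = L²
subtracting the θ₁ and θ₂ equations cancels the r² and L² terms:
r = (x₁² − x₂²) / (2[(x₁cos θ₁ + e sin θ₁) − (x₂cos θ₂ + e sin θ₂)]) = 23.0000 → r = 23
L² = (x₁ − r cos θ₁)² + (r sin θ₁ − e)² = 24336.0001 → L = 156.0000 → L = 156
check at θ₃=230°: x = 137.0951 (printed 137.0951) ✓

r = 23, L = 156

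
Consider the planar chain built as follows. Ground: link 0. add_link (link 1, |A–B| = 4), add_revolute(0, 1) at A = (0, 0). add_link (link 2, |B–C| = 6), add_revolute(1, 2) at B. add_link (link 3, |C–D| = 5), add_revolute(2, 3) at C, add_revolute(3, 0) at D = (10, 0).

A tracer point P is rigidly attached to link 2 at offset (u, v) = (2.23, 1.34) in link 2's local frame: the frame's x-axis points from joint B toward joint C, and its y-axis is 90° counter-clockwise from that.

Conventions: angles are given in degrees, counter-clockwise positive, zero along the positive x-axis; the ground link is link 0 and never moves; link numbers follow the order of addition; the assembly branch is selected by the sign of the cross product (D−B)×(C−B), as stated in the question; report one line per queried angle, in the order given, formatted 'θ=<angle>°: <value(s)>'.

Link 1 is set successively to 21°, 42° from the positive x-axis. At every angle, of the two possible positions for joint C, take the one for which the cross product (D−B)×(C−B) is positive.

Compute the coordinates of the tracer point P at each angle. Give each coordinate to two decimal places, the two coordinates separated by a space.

A=(0,0), D=(10.00,0)
θ=21°: B = A + 4.00·(cos21°, sin21°) = (3.7343, 1.4335)
θ=21°: |BD| = 6.4276
θ=21°: circle(B,6.00) ∩ circle(D,5.00): a=4.0695, h=4.4090
θ=21°:   candidates: C₊=(8.6846,4.8239) cross=28.339; C₋=(6.7180,-3.7721) cross=-28.339
θ=21°:   branch + wants cross > 0 → take C=(8.6846,4.8239) (cross=28.339)
θ=21°: ex = (C−B)/|BC| = (0.8250,0.5651); ey = (-0.5651,0.8250)
θ=21°: P = B + 2.23·ex + 1.34·ey = (4.8170,3.7991)
θ=42°: B = A + 4.00·(cos42°, sin42°) = (2.9726, 2.6765)
θ=42°: |BD| = 7.5199
θ=42°: circle(B,6.00) ∩ circle(D,5.00): a=4.4913, h=3.9784
θ=42°:   candidates: C₊=(8.5858,4.7958) cross=29.917; C₋=(5.7538,-2.6400) cross=-29.917
θ=42°:   branch + wants cross > 0 → take C=(8.5858,4.7958) (cross=29.917)
θ=42°: ex = (C−B)/|BC| = (0.9355,0.3532); ey = (-0.3532,0.9355)
θ=42°: P = B + 2.23·ex + 1.34·ey = (4.5855,4.7178)

θ=21°: 4.82 3.80
θ=42°: 4.59 4.72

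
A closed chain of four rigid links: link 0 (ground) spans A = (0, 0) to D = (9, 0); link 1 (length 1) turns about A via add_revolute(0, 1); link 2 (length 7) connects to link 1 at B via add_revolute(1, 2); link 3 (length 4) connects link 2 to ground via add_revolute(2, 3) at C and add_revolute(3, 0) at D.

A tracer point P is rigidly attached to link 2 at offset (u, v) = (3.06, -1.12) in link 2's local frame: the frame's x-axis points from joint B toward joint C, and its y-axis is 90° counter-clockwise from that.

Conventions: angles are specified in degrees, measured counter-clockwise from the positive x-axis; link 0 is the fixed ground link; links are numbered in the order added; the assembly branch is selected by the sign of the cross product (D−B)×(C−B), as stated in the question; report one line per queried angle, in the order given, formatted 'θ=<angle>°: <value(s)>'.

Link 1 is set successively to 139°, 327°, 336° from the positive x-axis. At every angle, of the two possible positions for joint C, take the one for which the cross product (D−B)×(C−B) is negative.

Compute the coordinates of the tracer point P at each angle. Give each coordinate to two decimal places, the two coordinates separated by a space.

A=(0,0), D=(9.00,0)
θ=139°: B = A + 1.00·(cos139°, sin139°) = (-0.7547, 0.6561)
θ=139°: |BD| = 9.7767
θ=139°: circle(B,7.00) ∩ circle(D,4.00): a=6.5761, h=2.3991
θ=139°:   candidates: C₊=(5.9675,2.6084) cross=23.455; C₋=(5.6455,-2.1789) cross=-23.455
θ=139°:   branch - wants cross < 0 → take C=(5.6455,-2.1789) (cross=-23.455)
θ=139°: ex = (C−B)/|BC| = (0.9143,-0.4050); ey = (0.4050,0.9143)
θ=139°: P = B + 3.06·ex + -1.12·ey = (1.5895,-1.6073)
θ=327°: B = A + 1.00·(cos327°, sin327°) = (0.8387, -0.5446)
θ=327°: |BD| = 8.1795
θ=327°: circle(B,7.00) ∩ circle(D,4.00): a=6.1070, h=3.4212
θ=327°:   candidates: C₊=(6.7043,3.2756) cross=27.984; C₋=(7.1599,-3.5516) cross=-27.984
θ=327°:   branch - wants cross < 0 → take C=(7.1599,-3.5516) (cross=-27.984)
θ=327°: ex = (C−B)/|BC| = (0.9030,-0.4296); ey = (0.4296,0.9030)
θ=327°: P = B + 3.06·ex + -1.12·ey = (3.1208,-2.8705)
θ=336°: B = A + 1.00·(cos336°, sin336°) = (0.9135, -0.4067)
θ=336°: |BD| = 8.0967
θ=336°: circle(B,7.00) ∩ circle(D,4.00): a=6.0862, h=3.4580
θ=336°:   candidates: C₊=(6.8184,3.3527) cross=27.999; C₋=(7.1658,-3.5547) cross=-27.999
θ=336°:   branch - wants cross < 0 → take C=(7.1658,-3.5547) (cross=-27.999)
θ=336°: ex = (C−B)/|BC| = (0.8932,-0.4497); ey = (0.4497,0.8932)
θ=336°: P = B + 3.06·ex + -1.12·ey = (3.1430,-2.7832)

θ=139°: 1.59 -1.61
θ=327°: 3.12 -2.87
θ=336°: 3.14 -2.78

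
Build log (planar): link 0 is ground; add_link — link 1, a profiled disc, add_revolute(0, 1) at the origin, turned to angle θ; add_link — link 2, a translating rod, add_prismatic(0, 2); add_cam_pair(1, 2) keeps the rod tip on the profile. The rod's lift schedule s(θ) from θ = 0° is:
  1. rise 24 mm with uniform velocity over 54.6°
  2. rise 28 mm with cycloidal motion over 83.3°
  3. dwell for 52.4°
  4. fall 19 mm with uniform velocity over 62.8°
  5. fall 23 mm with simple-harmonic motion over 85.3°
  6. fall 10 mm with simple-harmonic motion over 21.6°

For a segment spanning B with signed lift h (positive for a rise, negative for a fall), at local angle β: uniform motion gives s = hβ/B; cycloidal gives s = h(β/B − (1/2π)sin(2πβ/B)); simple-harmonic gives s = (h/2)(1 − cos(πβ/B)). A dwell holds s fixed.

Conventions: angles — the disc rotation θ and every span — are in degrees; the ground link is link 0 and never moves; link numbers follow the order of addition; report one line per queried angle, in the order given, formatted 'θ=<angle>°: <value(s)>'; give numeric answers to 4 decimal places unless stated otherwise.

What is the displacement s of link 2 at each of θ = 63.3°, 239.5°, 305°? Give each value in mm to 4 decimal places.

seg 1 [0°–54.6°] uniform, h=24: full span → s += 24 → s = 24.0000
seg 2 [54.6°–137.9°] cycloidal, h=28: θ=63.3° here. β=8.7, B=83.3. 28·(0.1044 − sin(2π·0.1044)/(2π)) = 0.2054 → s = 24.2054
seg 2 [54.6°–137.9°] cycloidal, h=28: full span → s += 28 → s = 52.0000
seg 3 [137.9°–190.3°] dwell: s stays 52.0000
seg 4 [190.3°–253.1°] uniform, h=-19: θ=239.5° here. β=49.2, B=62.8. -19·49.2/62.8 = -14.8854 → s = 37.1146
seg 4 [190.3°–253.1°] uniform, h=-19: full span → s += -19 → s = 33.0000
seg 5 [253.1°–338.4°] simple-harmonic, h=-23: θ=305° here. β=51.9, B=85.3. -23/2·(1 − cos(π·0.6084)) = -15.3424 → s = 17.6576

θ=63.3°: 24.2054
θ=239.5°: 37.1146
θ=305°: 17.6576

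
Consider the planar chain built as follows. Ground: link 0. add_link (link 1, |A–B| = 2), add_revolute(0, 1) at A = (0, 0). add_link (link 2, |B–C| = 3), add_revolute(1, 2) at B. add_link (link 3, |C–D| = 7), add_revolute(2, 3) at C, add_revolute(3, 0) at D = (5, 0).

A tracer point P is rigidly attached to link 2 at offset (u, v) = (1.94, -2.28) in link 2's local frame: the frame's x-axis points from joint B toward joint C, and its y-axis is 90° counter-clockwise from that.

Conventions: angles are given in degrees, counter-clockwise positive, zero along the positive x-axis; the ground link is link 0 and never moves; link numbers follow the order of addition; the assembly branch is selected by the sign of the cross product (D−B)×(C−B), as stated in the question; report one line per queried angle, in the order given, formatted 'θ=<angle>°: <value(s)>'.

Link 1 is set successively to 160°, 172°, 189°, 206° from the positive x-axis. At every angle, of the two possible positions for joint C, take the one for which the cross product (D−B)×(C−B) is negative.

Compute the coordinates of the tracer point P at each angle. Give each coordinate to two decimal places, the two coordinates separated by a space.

A=(0,0), D=(5.00,0)
θ=160°: B = A + 2.00·(cos160°, sin160°) = (-1.8794, 0.6840)
θ=160°: |BD| = 6.9133
θ=160°: circle(B,3.00) ∩ circle(D,7.00): a=0.5637, h=2.9466
θ=160°:   candidates: C₊=(-1.0269,3.5604) cross=20.371; C₋=(-1.6100,-2.3038) cross=-20.371
θ=160°:   branch - wants cross < 0 → take C=(-1.6100,-2.3038) (cross=-20.371)
θ=160°: ex = (C−B)/|BC| = (0.0898,-0.9960); ey = (0.9960,0.0898)
θ=160°: P = B + 1.94·ex + -2.28·ey = (-3.9760,-1.4528)
θ=172°: B = A + 2.00·(cos172°, sin172°) = (-1.9805, 0.2783)
θ=172°: |BD| = 6.9861
θ=172°: circle(B,3.00) ∩ circle(D,7.00): a=0.6302, h=2.9331
θ=172°:   candidates: C₊=(-1.2340,3.1840) cross=20.491; C₋=(-1.4677,-2.6775) cross=-20.491
θ=172°:   branch - wants cross < 0 → take C=(-1.4677,-2.6775) (cross=-20.491)
θ=172°: ex = (C−B)/|BC| = (0.1709,-0.9853); ey = (0.9853,0.1709)
θ=172°: P = B + 1.94·ex + -2.28·ey = (-3.8953,-2.0229)
θ=189°: B = A + 2.00·(cos189°, sin189°) = (-1.9754, -0.3129)
θ=189°: |BD| = 6.9824
θ=189°: circle(B,3.00) ∩ circle(D,7.00): a=0.6268, h=2.9338
θ=189°:   candidates: C₊=(-1.4806,2.6461) cross=20.485; C₋=(-1.2177,-3.2156) cross=-20.485
θ=189°:   branch - wants cross < 0 → take C=(-1.2177,-3.2156) (cross=-20.485)
θ=189°: ex = (C−B)/|BC| = (0.2526,-0.9676); ey = (0.9676,0.2526)
θ=189°: P = B + 1.94·ex + -2.28·ey = (-3.6915,-2.7658)
θ=206°: B = A + 2.00·(cos206°, sin206°) = (-1.7976, -0.8767)
θ=206°: |BD| = 6.8539
θ=206°: circle(B,3.00) ∩ circle(D,7.00): a=0.5089, h=2.9565
θ=206°:   candidates: C₊=(-1.6711,2.1206) cross=20.264; C₋=(-0.9147,-3.7439) cross=-20.264
θ=206°:   branch - wants cross < 0 → take C=(-0.9147,-3.7439) (cross=-20.264)
θ=206°: ex = (C−B)/|BC| = (0.2943,-0.9557); ey = (0.9557,0.2943)
θ=206°: P = B + 1.94·ex + -2.28·ey = (-3.4057,-3.4018)

θ=160°: -3.98 -1.45
θ=172°: -3.90 -2.02
θ=189°: -3.69 -2.77
θ=206°: -3.41 -3.40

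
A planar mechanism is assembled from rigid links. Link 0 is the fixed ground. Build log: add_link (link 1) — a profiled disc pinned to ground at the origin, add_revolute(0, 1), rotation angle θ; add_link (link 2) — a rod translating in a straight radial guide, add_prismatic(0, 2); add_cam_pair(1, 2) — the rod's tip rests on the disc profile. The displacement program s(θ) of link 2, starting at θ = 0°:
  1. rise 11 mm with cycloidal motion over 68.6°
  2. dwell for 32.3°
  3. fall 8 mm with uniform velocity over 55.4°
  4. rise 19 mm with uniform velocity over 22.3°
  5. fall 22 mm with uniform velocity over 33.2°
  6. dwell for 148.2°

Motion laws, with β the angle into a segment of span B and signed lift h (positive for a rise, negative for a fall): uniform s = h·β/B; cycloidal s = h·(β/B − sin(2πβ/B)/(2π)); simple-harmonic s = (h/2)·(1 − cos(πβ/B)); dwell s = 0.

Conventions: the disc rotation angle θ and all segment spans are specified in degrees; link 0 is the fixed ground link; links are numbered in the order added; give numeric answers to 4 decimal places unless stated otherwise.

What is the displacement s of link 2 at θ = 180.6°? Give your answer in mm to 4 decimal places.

seg 1 [0°–68.6°] cycloidal, h=11: full span → s += 11 → s = 11.0000
seg 2 [68.6°–100.9°] dwell: s stays 11.0000
seg 3 [100.9°–156.3°] uniform, h=-8: full span → s += -8 → s = 3.0000
seg 4 [156.3°–178.6°] uniform, h=19: full span → s += 19 → s = 22.0000
seg 5 [178.6°–211.8°] uniform, h=-22: θ=180.6° here. β=2, B=33.2. -22·2/33.2 = -1.3253 → s = 20.6747

20.6747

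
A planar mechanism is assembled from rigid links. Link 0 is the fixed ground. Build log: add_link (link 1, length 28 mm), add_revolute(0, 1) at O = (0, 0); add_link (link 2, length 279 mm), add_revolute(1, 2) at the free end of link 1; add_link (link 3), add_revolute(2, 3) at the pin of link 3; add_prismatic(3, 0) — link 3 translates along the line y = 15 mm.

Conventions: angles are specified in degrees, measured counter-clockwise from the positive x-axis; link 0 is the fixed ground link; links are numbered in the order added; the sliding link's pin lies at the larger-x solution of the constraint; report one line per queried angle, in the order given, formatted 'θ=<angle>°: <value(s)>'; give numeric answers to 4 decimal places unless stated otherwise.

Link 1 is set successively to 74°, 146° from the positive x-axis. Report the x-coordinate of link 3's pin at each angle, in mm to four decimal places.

geometry: r = 28 mm, L = 279 mm, e = 15 mm
θ=74°: crank pin P = (r cos θ, r sin θ) = (7.717846, 26.915327)
θ=74°: h = r sin θ − e = 26.915327 − 15 = 11.915327
θ=74°: x = r cos θ + √(L² − h²) = 7.717846 + 278.745448 = 286.463294
θ=146°: crank pin P = (r cos θ, r sin θ) = (-23.213052, 15.657401)
θ=146°: h = r sin θ − e = 15.657401 − 15 = 0.657401
θ=146°: x = r cos θ + √(L² − h²) = -23.213052 + 278.999225 = 255.786173

θ=74°: 286.4633
θ=146°: 255.7862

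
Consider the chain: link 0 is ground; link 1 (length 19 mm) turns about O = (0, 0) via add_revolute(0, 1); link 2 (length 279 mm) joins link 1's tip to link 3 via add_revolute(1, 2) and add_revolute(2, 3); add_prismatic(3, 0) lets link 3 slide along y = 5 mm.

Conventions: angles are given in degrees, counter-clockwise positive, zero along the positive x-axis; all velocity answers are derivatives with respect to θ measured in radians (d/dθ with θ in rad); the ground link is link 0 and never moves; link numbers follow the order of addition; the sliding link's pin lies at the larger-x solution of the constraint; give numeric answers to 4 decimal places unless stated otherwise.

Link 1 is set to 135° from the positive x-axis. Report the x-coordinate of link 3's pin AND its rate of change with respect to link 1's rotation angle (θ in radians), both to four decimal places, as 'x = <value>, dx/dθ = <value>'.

geometry: r = 19 mm, L = 279 mm, e = 5 mm
crank pin P = (r cos θ, r sin θ) = (-13.435029, 13.435029)
h = r sin θ − e = 13.435029 − 5 = 8.435029
x = r cos θ + √(L² − h²) = -13.435029 + 278.872462 = 265.437434
dx/dθ = −r sin θ − h·r cos θ/√(L² − h²) (θ in radians; h = 8.435029) = -13.028661

x = 265.4374, dx/dθ = -13.0287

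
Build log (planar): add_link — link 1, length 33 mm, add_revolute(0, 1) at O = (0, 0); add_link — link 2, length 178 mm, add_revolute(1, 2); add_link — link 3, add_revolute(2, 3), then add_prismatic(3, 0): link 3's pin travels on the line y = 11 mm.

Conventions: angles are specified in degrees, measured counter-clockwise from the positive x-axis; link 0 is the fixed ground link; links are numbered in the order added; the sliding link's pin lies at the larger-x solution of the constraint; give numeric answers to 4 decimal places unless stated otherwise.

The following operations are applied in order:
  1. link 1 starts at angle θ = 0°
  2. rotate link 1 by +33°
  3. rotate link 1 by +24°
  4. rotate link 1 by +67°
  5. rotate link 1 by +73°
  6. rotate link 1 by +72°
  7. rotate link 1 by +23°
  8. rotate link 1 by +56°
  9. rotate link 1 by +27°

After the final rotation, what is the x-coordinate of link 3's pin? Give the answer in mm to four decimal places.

geometry: r = 33 mm, L = 178 mm, e = 11 mm; θ starts at 0°
rotate link 1 by +33°: θ ← 0° +33° = 33°
rotate link 1 by +24°: θ ← 33° +24° = 57°
rotate link 1 by +67°: θ ← 57° +67° = 124°
rotate link 1 by +73°: θ ← 124° +73° = 197°
rotate link 1 by +72°: θ ← 197° +72° = 269°
rotate link 1 by +23°: θ ← 269° +23° = 292°
rotate link 1 by +56°: θ ← 292° +56° = 348°
rotate link 1 by +27°: θ ← 348° +27° = 375°
crank pin P = (r cos θ, r sin θ) = (31.875552, 8.541028)
h = r sin θ − e = 8.541028 − 11 = -2.458972
x = r cos θ + √(L² − h²) = 31.875552 + 177.983015 = 209.858567

209.8586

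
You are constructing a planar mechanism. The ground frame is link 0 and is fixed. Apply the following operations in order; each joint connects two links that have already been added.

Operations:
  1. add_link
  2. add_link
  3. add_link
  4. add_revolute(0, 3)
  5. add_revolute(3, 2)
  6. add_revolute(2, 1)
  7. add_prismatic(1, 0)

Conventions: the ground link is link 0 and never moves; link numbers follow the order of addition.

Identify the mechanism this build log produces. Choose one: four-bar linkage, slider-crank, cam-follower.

links: 4 (incl. ground); joints: 3 revolute, 1 prismatic, 0 higher (cam) pair, forming one closed loop
4 links, 3 revolutes + 1 prismatic in one loop → slider-crank

slider-crank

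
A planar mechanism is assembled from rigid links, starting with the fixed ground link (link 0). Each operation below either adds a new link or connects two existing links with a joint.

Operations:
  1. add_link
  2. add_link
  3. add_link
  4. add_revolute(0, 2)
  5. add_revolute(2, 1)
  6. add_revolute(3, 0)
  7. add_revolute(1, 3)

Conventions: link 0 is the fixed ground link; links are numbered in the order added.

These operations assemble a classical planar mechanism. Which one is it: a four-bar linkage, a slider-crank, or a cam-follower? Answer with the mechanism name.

links: 4 (incl. ground); joints: 4 revolute, 0 prismatic, 0 higher (cam) pair, forming one closed loop
4 links in a single 4R loop → four-bar linkage

four-bar linkage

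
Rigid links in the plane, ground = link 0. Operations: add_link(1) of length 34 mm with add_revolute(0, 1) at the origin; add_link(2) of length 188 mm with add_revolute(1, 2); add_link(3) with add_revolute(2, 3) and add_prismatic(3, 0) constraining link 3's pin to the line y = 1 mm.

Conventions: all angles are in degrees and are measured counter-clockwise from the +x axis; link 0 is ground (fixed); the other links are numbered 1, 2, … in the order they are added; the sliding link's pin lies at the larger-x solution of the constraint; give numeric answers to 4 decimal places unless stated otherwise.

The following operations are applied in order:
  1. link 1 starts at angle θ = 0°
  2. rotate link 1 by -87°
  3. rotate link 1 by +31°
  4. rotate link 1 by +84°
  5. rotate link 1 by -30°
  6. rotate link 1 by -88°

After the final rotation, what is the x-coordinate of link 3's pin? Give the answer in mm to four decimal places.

geometry: r = 34 mm, L = 188 mm, e = 1 mm; θ starts at 0°
rotate link 1 by -87°: θ ← 0° -87° = -87°
rotate link 1 by +31°: θ ← -87° +31° = -56°
rotate link 1 by +84°: θ ← -56° +84° = 28°
rotate link 1 by -30°: θ ← 28° -30° = -2°
rotate link 1 by -88°: θ ← -2° -88° = -90°
crank pin P = (r cos θ, r sin θ) = (0.000000, -34.000000)
h = r sin θ − e = -34.000000 − 1 = -35.000000
x = r cos θ + √(L² − h²) = 0.000000 + 184.713291 = 184.713291

184.7133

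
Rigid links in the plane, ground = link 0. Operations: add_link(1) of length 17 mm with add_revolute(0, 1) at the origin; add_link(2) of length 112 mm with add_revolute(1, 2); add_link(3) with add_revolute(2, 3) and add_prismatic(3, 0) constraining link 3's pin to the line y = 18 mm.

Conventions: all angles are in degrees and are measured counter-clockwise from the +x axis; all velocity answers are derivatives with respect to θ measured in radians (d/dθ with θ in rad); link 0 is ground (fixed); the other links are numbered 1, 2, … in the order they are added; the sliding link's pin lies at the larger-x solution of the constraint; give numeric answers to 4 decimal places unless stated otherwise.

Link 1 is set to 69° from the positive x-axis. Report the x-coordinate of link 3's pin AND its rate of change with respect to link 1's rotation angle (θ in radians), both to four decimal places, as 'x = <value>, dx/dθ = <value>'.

geometry: r = 17 mm, L = 112 mm, e = 18 mm
crank pin P = (r cos θ, r sin θ) = (6.092255, 15.870867)
h = r sin θ − e = 15.870867 − 18 = -2.129133
x = r cos θ + √(L² − h²) = 6.092255 + 111.979761 = 118.072016
dx/dθ = −r sin θ − h·r cos θ/√(L² − h²) (θ in radians; h = -2.129133) = -15.755032

x = 118.0720, dx/dθ = -15.7550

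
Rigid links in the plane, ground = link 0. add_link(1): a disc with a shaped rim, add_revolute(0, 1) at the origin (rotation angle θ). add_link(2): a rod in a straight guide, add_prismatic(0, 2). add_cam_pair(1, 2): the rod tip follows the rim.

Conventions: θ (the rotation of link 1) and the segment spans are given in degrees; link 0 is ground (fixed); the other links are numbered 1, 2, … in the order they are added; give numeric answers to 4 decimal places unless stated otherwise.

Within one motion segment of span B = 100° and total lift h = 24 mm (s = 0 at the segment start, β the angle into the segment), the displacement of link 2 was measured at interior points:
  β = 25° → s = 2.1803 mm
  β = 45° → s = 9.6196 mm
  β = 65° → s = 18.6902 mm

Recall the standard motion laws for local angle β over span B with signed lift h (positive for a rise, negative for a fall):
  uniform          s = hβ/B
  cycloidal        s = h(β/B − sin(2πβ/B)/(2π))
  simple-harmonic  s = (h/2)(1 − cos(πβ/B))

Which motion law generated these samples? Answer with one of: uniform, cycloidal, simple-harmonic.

candidates at β/B = r: uniform s = h·r (linear in β); cycloidal s = h·(r − sin(2πr)/(2π)); simple-harmonic s = (h/2)(1 − cos(πr))
β=25°: printed 2.1803 | uniform 6.0000, cycloidal 2.1803, simple-harmonic 3.5147
β=45°: printed 9.6196 | uniform 10.8000, cycloidal 9.6196, simple-harmonic 10.1228
β=65°: printed 18.6902 | uniform 15.6000, cycloidal 18.6902, simple-harmonic 17.4479
only one law matches every sample → cycloidal

cycloidal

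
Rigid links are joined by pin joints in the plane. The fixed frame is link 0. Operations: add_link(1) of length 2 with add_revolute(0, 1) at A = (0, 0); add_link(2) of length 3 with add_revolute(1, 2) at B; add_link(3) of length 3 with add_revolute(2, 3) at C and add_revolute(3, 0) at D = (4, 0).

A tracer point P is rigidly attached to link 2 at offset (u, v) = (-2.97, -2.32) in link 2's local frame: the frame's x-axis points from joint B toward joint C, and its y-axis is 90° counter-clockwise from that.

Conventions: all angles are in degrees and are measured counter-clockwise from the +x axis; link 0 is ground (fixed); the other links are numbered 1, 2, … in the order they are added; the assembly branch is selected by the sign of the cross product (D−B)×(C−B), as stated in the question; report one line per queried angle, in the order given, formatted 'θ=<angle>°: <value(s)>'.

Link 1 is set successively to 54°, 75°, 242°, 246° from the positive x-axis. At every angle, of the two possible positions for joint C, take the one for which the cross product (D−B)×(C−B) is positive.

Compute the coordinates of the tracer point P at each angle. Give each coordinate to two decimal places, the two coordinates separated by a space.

A=(0,0), D=(4.00,0)
θ=54°: B = A + 2.00·(cos54°, sin54°) = (1.1756, 1.6180)
θ=54°: |BD| = 3.2551
θ=54°: circle(B,3.00) ∩ circle(D,3.00): a=1.6275, h=2.5201
θ=54°:   candidates: C₊=(3.8405,2.9958) cross=8.203; C₋=(1.3351,-1.3777) cross=-8.203
θ=54°:   branch + wants cross > 0 → take C=(3.8405,2.9958) (cross=8.203)
θ=54°: ex = (C−B)/|BC| = (0.8883,0.4592); ey = (-0.4592,0.8883)
θ=54°: P = B + -2.97·ex + -2.32·ey = (-0.3973,-1.8068)
θ=75°: B = A + 2.00·(cos75°, sin75°) = (0.5176, 1.9319)
θ=75°: |BD| = 3.9823
θ=75°: circle(B,3.00) ∩ circle(D,3.00): a=1.9912, h=2.2439
θ=75°:   candidates: C₊=(3.3474,2.9282) cross=8.936; C₋=(1.1703,-0.9963) cross=-8.936
θ=75°:   branch + wants cross > 0 → take C=(3.3474,2.9282) (cross=8.936)
θ=75°: ex = (C−B)/|BC| = (0.9432,0.3321); ey = (-0.3321,0.9432)
θ=75°: P = B + -2.97·ex + -2.32·ey = (-1.5133,-1.2428)
θ=242°: B = A + 2.00·(cos242°, sin242°) = (-0.9389, -1.7659)
θ=242°: |BD| = 5.2451
θ=242°: circle(B,3.00) ∩ circle(D,3.00): a=2.6226, h=1.4567
θ=242°:   candidates: C₊=(1.0401,0.4888) cross=7.641; C₋=(2.0210,-2.2547) cross=-7.641
θ=242°:   branch + wants cross > 0 → take C=(1.0401,0.4888) (cross=7.641)
θ=242°: ex = (C−B)/|BC| = (0.6597,0.7516); ey = (-0.7516,0.6597)
θ=242°: P = B + -2.97·ex + -2.32·ey = (-1.1546,-5.5284)
θ=246°: B = A + 2.00·(cos246°, sin246°) = (-0.8135, -1.8271)
θ=246°: |BD| = 5.1486
θ=246°: circle(B,3.00) ∩ circle(D,3.00): a=2.5743, h=1.5405
θ=246°:   candidates: C₊=(1.0466,0.5267) cross=7.931; C₋=(2.1399,-2.3538) cross=-7.931
θ=246°:   branch + wants cross > 0 → take C=(1.0466,0.5267) (cross=7.931)
θ=246°: ex = (C−B)/|BC| = (0.6200,0.7846); ey = (-0.7846,0.6200)
θ=246°: P = B + -2.97·ex + -2.32·ey = (-0.8347,-5.5958)

θ=54°: -0.40 -1.81
θ=75°: -1.51 -1.24
θ=242°: -1.15 -5.53
θ=246°: -0.83 -5.60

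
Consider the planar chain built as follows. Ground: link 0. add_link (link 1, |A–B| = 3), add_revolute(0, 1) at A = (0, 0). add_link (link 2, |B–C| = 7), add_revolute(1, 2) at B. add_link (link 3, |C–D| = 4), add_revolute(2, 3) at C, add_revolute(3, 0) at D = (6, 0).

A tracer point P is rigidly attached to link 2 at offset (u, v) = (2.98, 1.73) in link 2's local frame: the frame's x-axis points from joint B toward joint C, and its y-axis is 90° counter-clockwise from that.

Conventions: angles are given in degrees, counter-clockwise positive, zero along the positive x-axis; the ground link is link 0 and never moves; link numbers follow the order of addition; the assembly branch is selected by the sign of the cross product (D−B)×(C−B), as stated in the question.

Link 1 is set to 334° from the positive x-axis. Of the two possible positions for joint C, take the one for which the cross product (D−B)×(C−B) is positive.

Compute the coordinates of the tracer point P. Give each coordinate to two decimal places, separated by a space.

A=(0,0), D=(6.00,0)
B = A + 3.00·(cos334°, sin334°) = (2.6964, -1.3151)
|BD| = 3.5558
circle(B,7.00) ∩ circle(D,4.00): a=6.4182, h=2.7940
  candidates: C₊=(7.6261,3.6545) cross=9.935; C₋=(9.6929,-1.5371) cross=-9.935
  branch + wants cross > 0 → take C=(7.6261,3.6545) (cross=9.935)
ex = (C−B)/|BC| = (0.7043,0.7100); ey = (-0.7100,0.7043)
P = B + 2.98·ex + 1.73·ey = (3.5668,2.0189)

3.57 2.02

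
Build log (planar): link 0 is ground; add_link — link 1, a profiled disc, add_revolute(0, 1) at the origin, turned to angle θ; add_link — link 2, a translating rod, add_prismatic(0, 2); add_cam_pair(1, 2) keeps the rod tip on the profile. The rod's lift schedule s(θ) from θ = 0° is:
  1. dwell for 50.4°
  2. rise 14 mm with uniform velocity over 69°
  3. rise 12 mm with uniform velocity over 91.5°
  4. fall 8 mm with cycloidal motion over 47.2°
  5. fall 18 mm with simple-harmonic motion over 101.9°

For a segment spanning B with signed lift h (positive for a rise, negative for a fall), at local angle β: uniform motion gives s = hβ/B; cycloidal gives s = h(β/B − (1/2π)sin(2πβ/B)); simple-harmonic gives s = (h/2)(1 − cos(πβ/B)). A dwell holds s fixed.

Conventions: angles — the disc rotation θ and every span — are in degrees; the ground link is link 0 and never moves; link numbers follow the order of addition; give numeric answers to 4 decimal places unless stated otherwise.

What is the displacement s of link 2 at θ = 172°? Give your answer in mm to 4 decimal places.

seg 1 [0°–50.4°] dwell: s stays 0.0000
seg 2 [50.4°–119.4°] uniform, h=14: full span → s += 14 → s = 14.0000
seg 3 [119.4°–210.9°] uniform, h=12: θ=172° here. β=52.6, B=91.5. 12·52.6/91.5 = 6.8984 → s = 20.8984

20.8984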